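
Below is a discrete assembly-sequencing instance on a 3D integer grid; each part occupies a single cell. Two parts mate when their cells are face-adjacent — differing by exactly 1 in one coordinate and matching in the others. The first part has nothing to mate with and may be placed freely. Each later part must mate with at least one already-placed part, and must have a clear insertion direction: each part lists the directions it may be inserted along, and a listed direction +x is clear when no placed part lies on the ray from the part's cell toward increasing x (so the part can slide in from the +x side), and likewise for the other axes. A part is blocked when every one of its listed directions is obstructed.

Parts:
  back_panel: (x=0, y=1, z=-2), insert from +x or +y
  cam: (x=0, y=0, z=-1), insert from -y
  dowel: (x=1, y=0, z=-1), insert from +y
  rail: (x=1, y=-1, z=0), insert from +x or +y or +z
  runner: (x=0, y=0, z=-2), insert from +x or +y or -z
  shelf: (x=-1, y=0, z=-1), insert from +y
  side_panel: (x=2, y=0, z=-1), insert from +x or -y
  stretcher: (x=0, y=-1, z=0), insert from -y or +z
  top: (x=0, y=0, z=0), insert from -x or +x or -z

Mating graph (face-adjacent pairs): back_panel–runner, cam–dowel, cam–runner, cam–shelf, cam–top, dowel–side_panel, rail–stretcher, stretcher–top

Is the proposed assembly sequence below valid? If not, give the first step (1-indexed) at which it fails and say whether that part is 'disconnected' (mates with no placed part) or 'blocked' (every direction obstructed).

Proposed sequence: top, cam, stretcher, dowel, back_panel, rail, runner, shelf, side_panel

Invalid at step 5 (disconnected)

1. top@(0, 0, 0) [-x clear] — {top}
2. cam@(0, 0, -1) [-y clear] — {cam, top}
3. stretcher@(0, -1, 0) [-y clear] — {cam, stretcher, top}
4. dowel@(1, 0, -1) [+y clear] — {cam, dowel, stretcher, top}
5. back_panel@(0, 1, -2) — no placed neighbour ⇒ disconnected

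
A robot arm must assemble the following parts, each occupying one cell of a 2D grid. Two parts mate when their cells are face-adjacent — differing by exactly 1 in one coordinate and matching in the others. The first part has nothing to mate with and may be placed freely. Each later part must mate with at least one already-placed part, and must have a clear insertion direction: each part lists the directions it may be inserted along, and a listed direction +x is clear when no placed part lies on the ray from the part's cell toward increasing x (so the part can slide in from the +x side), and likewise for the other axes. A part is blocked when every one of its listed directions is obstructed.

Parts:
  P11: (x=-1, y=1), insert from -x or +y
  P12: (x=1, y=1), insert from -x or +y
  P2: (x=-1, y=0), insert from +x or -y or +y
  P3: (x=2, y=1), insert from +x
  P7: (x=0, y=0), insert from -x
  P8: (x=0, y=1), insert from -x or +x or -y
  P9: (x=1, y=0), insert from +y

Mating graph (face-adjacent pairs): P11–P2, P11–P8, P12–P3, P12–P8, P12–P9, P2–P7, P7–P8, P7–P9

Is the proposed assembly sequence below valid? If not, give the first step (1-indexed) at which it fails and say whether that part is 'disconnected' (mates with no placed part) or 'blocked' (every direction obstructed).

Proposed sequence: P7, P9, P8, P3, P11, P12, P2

Invalid at step 4 (disconnected)

1. P7@(0, 0) [-x clear] — {P7}
2. P9@(1, 0) [+y clear] — {P7, P9}
3. P8@(0, 1) [-x clear] — {P7, P8, P9}
4. P3@(2, 1) — no placed neighbour ⇒ disconnected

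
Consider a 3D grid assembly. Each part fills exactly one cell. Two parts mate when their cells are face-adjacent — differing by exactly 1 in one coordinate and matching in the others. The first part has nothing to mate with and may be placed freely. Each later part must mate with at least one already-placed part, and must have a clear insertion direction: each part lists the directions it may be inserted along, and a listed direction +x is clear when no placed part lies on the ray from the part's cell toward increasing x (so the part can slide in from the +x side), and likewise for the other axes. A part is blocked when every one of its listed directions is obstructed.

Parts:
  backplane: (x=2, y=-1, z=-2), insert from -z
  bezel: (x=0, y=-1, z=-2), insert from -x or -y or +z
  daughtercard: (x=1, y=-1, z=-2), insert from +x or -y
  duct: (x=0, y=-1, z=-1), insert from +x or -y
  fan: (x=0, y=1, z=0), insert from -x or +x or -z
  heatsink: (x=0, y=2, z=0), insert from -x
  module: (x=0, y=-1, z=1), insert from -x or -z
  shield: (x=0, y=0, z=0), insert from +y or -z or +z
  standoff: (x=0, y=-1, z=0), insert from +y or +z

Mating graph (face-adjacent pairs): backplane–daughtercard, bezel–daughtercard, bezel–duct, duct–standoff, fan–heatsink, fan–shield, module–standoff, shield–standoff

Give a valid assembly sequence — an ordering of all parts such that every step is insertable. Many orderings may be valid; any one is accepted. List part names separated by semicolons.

backplane; daughtercard; bezel; duct; standoff; shield; fan; heatsink; module

1. backplane@(2, -1, -2) [-z clear] — {backplane}
2. daughtercard@(1, -1, -2) [-y clear] — {backplane, daughtercard}
3. bezel@(0, -1, -2) [-x clear] — {backplane, bezel, daughtercard}
4. duct@(0, -1, -1) [+x clear] — {backplane, bezel, daughtercard, duct}
5. standoff@(0, -1, 0) [+y clear] — {backplane, bezel, daughtercard, duct, standoff}
6. shield@(0, 0, 0) [+y clear] — {backplane, bezel, daughtercard, duct, shield, standoff}
7. fan@(0, 1, 0) [-x clear] — {backplane, bezel, daughtercard, duct, fan, shield, standoff}
8. heatsink@(0, 2, 0) [-x clear] — {backplane, bezel, daughtercard, duct, fan, heatsink, shield, standoff}
9. module@(0, -1, 1) [-x clear] — {backplane, bezel, daughtercard, duct, fan, heatsink, module, shield, standoff}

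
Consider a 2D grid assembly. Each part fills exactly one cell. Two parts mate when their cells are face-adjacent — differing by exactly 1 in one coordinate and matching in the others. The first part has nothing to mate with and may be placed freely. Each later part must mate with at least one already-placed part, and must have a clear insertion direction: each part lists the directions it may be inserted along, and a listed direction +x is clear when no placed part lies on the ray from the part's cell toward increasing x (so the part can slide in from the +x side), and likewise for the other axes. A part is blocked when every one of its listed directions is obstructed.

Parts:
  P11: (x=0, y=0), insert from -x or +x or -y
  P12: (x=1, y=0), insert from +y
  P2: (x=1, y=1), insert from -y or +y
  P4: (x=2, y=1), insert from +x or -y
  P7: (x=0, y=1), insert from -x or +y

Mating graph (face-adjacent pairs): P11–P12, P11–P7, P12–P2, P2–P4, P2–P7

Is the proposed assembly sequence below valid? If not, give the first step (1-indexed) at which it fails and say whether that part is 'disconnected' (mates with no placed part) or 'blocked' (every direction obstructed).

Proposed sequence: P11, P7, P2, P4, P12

1. P11@(0, 0) [-x clear] — {P11}
2. P7@(0, 1) [-x clear] — {P11, P7}
3. P2@(1, 1) [-y clear] — {P11, P2, P7}
4. P4@(2, 1) [+x clear] — {P11, P2, P4, P7}
5. P12@(1, 0) — +y all obstructed ⇒ blocked

Invalid at step 5 (blocked)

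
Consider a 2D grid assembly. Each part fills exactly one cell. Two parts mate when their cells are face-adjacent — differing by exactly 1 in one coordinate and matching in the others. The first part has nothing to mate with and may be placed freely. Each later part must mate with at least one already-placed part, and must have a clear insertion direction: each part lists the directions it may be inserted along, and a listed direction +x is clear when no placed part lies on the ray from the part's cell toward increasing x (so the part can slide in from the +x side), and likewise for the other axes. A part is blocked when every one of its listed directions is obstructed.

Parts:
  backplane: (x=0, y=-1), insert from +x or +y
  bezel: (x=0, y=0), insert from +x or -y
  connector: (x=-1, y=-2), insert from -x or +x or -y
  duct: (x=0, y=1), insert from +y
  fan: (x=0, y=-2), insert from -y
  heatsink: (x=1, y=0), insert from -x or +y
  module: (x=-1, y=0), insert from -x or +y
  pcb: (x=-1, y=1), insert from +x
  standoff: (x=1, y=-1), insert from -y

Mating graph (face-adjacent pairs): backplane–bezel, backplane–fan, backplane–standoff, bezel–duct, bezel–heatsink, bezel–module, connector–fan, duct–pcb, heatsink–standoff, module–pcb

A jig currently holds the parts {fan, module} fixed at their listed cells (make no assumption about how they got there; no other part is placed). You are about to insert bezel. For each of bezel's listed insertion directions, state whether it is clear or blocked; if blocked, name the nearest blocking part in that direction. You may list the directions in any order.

+x: ray from bezel(0, 0) has no placed part ⇒ clear
-y: nearest on ray is fan@(0, -2) ⇒ blocked

+x: clear; -y: blocked by fan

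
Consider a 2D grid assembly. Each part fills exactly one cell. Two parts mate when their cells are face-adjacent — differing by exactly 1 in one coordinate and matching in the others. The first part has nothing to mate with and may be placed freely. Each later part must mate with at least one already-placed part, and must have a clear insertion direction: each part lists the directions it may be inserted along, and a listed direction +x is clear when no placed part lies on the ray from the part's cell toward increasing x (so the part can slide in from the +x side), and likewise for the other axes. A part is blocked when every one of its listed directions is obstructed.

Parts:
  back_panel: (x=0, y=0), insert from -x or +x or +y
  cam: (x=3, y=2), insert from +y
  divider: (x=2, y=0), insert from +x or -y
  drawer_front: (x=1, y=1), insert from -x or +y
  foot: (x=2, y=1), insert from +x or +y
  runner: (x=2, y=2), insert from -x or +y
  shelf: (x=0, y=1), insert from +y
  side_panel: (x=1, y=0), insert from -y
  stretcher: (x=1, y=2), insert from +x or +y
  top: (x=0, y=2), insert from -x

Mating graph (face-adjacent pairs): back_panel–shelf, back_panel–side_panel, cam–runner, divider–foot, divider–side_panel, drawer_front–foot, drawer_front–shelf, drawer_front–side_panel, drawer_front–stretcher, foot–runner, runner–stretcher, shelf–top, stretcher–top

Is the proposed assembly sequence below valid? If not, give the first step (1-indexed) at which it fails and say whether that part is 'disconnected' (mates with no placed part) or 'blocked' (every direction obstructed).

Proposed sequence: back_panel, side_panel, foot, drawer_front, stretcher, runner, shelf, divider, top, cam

Invalid at step 3 (disconnected)

1. back_panel@(0, 0) [-x clear] — {back_panel}
2. side_panel@(1, 0) [-y clear] — {back_panel, side_panel}
3. foot@(2, 1) — no placed neighbour ⇒ disconnected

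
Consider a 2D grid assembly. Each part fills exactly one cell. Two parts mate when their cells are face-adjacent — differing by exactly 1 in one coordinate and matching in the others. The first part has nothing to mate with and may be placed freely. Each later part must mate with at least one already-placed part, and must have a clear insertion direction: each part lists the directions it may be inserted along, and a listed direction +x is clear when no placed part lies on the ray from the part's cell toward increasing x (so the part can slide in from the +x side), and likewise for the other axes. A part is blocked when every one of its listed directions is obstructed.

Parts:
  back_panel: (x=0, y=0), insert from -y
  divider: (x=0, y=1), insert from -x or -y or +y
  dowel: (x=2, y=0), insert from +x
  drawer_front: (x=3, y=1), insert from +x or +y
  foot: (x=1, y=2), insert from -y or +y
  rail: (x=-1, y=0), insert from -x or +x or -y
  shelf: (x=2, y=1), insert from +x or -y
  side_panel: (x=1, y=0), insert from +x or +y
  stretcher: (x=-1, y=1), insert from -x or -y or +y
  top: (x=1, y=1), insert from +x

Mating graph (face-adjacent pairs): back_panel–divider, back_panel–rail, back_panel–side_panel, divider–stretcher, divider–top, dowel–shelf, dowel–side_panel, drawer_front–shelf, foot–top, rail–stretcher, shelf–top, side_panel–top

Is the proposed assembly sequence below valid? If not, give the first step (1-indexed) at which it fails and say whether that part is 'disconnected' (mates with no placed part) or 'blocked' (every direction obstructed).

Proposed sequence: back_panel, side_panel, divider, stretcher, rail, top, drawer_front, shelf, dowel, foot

Invalid at step 7 (disconnected)

1. back_panel@(0, 0) [-y clear] — {back_panel}
2. side_panel@(1, 0) [+x clear] — {back_panel, side_panel}
3. divider@(0, 1) [-x clear] — {back_panel, divider, side_panel}
4. stretcher@(-1, 1) [-x clear] — {back_panel, divider, side_panel, stretcher}
5. rail@(-1, 0) [-x clear] — {back_panel, divider, rail, side_panel, stretcher}
6. top@(1, 1) [+x clear] — {back_panel, divider, rail, side_panel, stretcher, top}
7. drawer_front@(3, 1) — no placed neighbour ⇒ disconnected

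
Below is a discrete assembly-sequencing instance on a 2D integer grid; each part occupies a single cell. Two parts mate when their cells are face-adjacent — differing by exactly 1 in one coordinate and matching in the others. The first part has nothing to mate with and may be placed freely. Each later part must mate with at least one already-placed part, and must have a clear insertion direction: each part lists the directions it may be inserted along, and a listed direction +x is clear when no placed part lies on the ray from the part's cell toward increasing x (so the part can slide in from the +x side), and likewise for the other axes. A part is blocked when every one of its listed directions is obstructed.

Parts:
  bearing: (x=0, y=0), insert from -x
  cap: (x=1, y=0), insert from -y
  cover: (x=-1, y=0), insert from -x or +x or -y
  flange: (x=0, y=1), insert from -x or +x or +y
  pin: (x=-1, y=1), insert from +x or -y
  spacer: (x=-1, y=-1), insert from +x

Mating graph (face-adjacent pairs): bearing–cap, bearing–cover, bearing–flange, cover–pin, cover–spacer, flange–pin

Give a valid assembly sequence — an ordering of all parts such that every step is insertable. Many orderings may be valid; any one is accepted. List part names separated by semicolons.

bearing; cap; flange; pin; cover; spacer

1. bearing@(0, 0) [-x clear] — {bearing}
2. cap@(1, 0) [-y clear] — {bearing, cap}
3. flange@(0, 1) [-x clear] — {bearing, cap, flange}
4. pin@(-1, 1) [-y clear] — {bearing, cap, flange, pin}
5. cover@(-1, 0) [-x clear] — {bearing, cap, cover, flange, pin}
6. spacer@(-1, -1) [+x clear] — {bearing, cap, cover, flange, pin, spacer}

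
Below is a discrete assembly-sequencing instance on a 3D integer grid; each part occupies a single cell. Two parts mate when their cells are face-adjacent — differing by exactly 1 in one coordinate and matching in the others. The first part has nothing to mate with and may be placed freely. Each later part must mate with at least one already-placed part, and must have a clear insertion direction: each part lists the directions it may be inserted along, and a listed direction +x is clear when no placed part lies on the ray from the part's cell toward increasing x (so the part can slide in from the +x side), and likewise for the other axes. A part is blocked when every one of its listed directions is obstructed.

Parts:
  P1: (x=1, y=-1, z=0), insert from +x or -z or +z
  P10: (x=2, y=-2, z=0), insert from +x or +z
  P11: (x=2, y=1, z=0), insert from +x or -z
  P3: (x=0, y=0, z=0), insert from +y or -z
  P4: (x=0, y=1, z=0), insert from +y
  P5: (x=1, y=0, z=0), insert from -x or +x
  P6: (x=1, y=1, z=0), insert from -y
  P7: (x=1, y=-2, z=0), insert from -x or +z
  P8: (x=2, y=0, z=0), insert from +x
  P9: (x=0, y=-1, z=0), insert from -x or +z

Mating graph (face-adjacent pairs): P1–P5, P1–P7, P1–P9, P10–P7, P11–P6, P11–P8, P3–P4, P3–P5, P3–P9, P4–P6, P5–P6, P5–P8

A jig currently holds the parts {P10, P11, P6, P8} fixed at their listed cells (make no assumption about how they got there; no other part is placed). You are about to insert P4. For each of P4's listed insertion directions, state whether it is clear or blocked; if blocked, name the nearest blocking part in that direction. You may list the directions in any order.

+y: ray from P4(0, 1, 0) has no placed part ⇒ clear

+y: clear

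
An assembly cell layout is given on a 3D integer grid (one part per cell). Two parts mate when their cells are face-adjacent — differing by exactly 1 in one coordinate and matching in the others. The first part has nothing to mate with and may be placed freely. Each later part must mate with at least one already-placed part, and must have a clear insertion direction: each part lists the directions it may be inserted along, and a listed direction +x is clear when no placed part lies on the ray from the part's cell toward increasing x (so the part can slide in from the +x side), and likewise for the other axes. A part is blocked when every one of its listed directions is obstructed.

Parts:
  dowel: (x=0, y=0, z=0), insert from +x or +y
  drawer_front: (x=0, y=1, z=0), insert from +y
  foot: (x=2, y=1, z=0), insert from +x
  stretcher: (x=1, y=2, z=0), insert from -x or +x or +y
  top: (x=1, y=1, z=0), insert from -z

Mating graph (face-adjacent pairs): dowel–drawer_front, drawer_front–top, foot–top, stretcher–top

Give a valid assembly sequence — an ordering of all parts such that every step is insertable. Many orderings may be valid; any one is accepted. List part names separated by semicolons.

dowel; drawer_front; top; foot; stretcher

1. dowel@(0, 0, 0) [+x clear] — {dowel}
2. drawer_front@(0, 1, 0) [+y clear] — {dowel, drawer_front}
3. top@(1, 1, 0) [-z clear] — {dowel, drawer_front, top}
4. foot@(2, 1, 0) [+x clear] — {dowel, drawer_front, foot, top}
5. stretcher@(1, 2, 0) [-x clear] — {dowel, drawer_front, foot, stretcher, top}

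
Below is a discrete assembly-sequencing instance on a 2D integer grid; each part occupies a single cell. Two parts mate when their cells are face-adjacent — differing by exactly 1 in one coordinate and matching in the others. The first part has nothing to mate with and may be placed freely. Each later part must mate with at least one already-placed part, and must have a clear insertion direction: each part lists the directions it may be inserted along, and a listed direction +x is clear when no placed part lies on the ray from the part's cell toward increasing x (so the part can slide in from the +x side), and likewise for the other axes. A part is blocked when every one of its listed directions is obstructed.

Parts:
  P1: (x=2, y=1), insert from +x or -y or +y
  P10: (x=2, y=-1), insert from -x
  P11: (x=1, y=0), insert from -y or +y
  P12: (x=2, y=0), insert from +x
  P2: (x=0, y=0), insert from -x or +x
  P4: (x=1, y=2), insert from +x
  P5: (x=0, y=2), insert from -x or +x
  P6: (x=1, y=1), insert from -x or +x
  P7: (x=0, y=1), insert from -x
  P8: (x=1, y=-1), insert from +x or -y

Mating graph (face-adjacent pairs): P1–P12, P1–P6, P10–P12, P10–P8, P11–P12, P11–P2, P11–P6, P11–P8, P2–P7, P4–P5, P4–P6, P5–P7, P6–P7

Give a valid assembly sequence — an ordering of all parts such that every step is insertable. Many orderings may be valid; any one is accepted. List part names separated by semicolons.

P7; P2; P11; P6; P4; P1; P12; P10; P8; P5

1. P7@(0, 1) [-x clear] — {P7}
2. P2@(0, 0) [-x clear] — {P2, P7}
3. P11@(1, 0) [-y clear] — {P11, P2, P7}
4. P6@(1, 1) [+x clear] — {P11, P2, P6, P7}
5. P4@(1, 2) [+x clear] — {P11, P2, P4, P6, P7}
6. P1@(2, 1) [+x clear] — {P1, P11, P2, P4, P6, P7}
7. P12@(2, 0) [+x clear] — {P1, P11, P12, P2, P4, P6, P7}
8. P10@(2, -1) [-x clear] — {P1, P10, P11, P12, P2, P4, P6, P7}
9. P8@(1, -1) [-y clear] — {P1, P10, P11, P12, P2, P4, P6, P7, P8}
10. P5@(0, 2) [-x clear] — {P1, P10, P11, P12, P2, P4, P5, P6, P7, P8}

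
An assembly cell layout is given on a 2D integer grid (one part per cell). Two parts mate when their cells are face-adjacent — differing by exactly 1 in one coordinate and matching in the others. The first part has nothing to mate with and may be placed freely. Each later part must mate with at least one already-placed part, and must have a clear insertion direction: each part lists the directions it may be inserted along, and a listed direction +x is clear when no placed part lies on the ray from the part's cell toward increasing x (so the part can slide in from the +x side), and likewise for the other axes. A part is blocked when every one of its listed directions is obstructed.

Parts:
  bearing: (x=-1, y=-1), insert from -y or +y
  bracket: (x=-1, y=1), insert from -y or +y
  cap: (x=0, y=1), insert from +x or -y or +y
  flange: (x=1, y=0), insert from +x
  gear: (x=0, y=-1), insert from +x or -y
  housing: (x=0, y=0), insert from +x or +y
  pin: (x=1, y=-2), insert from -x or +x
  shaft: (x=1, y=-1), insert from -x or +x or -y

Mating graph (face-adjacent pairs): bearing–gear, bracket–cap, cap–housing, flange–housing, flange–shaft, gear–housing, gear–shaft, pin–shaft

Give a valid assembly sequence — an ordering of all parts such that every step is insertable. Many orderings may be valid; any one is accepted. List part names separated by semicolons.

bearing; gear; shaft; flange; pin; housing; cap; bracket

1. bearing@(-1, -1) [-y clear] — {bearing}
2. gear@(0, -1) [+x clear] — {bearing, gear}
3. shaft@(1, -1) [+x clear] — {bearing, gear, shaft}
4. flange@(1, 0) [+x clear] — {bearing, flange, gear, shaft}
5. pin@(1, -2) [-x clear] — {bearing, flange, gear, pin, shaft}
6. housing@(0, 0) [+y clear] — {bearing, flange, gear, housing, pin, shaft}
7. cap@(0, 1) [+x clear] — {bearing, cap, flange, gear, housing, pin, shaft}
8. bracket@(-1, 1) [+y clear] — {bearing, bracket, cap, flange, gear, housing, pin, shaft}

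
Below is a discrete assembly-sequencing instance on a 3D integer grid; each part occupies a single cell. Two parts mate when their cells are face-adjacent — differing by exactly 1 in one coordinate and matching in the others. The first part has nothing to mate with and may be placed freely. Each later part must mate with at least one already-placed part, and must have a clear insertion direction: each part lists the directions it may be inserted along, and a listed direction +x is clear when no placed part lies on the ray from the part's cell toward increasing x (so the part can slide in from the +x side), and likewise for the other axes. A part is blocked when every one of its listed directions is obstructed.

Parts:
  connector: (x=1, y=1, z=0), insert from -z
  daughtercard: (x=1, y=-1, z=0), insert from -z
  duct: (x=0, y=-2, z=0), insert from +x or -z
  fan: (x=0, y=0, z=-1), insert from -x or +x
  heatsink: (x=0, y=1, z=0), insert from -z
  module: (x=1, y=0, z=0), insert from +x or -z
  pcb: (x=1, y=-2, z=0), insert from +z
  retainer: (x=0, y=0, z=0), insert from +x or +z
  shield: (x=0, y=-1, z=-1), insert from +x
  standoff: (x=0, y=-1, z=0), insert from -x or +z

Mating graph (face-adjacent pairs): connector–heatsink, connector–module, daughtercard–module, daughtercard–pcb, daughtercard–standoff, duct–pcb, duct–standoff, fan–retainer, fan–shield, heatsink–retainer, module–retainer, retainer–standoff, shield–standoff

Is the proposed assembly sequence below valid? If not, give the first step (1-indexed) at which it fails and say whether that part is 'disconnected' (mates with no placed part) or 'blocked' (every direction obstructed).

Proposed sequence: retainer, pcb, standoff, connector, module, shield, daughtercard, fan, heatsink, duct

Invalid at step 2 (disconnected)

1. retainer@(0, 0, 0) [+x clear] — {retainer}
2. pcb@(1, -2, 0) — no placed neighbour ⇒ disconnected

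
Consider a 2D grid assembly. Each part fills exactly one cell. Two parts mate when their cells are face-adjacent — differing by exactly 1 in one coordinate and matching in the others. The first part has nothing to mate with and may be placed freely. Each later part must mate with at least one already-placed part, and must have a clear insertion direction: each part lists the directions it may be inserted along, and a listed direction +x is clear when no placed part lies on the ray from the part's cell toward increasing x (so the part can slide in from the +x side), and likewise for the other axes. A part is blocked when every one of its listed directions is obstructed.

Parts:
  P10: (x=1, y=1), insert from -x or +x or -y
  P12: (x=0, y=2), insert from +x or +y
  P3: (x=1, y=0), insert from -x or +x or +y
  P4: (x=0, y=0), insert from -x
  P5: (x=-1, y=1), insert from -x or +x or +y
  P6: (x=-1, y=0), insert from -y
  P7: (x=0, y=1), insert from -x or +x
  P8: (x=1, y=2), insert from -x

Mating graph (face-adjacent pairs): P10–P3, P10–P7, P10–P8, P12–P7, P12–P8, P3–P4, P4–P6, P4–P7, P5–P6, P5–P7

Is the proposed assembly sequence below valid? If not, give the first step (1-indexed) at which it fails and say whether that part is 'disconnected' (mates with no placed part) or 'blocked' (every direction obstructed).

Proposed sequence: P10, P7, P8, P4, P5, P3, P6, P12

1. P10@(1, 1) [-x clear] — {P10}
2. P7@(0, 1) [-x clear] — {P10, P7}
3. P8@(1, 2) [-x clear] — {P10, P7, P8}
4. P4@(0, 0) [-x clear] — {P10, P4, P7, P8}
5. P5@(-1, 1) [-x clear] — {P10, P4, P5, P7, P8}
6. P3@(1, 0) [+x clear] — {P10, P3, P4, P5, P7, P8}
7. P6@(-1, 0) [-y clear] — {P10, P3, P4, P5, P6, P7, P8}
8. P12@(0, 2) [+y clear] — {P10, P12, P3, P4, P5, P6, P7, P8}

Valid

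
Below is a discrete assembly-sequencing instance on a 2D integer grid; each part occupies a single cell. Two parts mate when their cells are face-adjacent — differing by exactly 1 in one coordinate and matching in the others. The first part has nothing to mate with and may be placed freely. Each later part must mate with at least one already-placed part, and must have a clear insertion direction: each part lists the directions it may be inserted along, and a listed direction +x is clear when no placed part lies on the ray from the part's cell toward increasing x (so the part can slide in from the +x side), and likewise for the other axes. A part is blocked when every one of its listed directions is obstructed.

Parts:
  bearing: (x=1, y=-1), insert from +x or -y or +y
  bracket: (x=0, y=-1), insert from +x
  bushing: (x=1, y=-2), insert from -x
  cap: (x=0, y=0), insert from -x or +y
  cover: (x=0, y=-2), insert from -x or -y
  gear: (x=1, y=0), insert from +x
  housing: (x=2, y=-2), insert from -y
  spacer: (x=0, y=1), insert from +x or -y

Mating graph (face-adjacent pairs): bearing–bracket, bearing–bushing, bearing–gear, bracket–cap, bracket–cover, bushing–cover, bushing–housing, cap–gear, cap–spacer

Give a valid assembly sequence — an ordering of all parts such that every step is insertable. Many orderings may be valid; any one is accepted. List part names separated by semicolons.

cap; spacer; bracket; gear; bearing; bushing; cover; housing

1. cap@(0, 0) [-x clear] — {cap}
2. spacer@(0, 1) [+x clear] — {cap, spacer}
3. bracket@(0, -1) [+x clear] — {bracket, cap, spacer}
4. gear@(1, 0) [+x clear] — {bracket, cap, gear, spacer}
5. bearing@(1, -1) [+x clear] — {bearing, bracket, cap, gear, spacer}
6. bushing@(1, -2) [-x clear] — {bearing, bracket, bushing, cap, gear, spacer}
7. cover@(0, -2) [-x clear] — {bearing, bracket, bushing, cap, cover, gear, spacer}
8. housing@(2, -2) [-y clear] — {bearing, bracket, bushing, cap, cover, gear, housing, spacer}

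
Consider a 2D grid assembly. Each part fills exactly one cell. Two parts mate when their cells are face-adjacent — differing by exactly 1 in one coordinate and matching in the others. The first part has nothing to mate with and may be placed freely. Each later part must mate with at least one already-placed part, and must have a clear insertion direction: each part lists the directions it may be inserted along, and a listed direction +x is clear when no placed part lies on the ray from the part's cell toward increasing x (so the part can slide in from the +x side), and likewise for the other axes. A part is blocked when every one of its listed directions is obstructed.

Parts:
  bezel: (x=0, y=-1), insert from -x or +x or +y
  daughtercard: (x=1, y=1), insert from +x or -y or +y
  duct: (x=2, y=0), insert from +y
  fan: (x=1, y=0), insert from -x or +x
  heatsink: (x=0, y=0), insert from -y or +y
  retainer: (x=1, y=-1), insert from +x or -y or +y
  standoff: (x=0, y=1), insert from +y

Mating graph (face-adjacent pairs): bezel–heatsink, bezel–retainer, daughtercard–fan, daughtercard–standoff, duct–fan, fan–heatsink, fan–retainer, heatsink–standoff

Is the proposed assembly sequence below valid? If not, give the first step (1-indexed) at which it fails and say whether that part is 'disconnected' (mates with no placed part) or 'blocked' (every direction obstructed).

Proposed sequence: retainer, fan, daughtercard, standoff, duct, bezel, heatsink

1. retainer@(1, -1) [+x clear] — {retainer}
2. fan@(1, 0) [-x clear] — {fan, retainer}
3. daughtercard@(1, 1) [+x clear] — {daughtercard, fan, retainer}
4. standoff@(0, 1) [+y clear] — {daughtercard, fan, retainer, standoff}
5. duct@(2, 0) [+y clear] — {daughtercard, duct, fan, retainer, standoff}
6. bezel@(0, -1) [-x clear] — {bezel, daughtercard, duct, fan, retainer, standoff}
7. heatsink@(0, 0) — -y/+y all obstructed ⇒ blocked

Invalid at step 7 (blocked)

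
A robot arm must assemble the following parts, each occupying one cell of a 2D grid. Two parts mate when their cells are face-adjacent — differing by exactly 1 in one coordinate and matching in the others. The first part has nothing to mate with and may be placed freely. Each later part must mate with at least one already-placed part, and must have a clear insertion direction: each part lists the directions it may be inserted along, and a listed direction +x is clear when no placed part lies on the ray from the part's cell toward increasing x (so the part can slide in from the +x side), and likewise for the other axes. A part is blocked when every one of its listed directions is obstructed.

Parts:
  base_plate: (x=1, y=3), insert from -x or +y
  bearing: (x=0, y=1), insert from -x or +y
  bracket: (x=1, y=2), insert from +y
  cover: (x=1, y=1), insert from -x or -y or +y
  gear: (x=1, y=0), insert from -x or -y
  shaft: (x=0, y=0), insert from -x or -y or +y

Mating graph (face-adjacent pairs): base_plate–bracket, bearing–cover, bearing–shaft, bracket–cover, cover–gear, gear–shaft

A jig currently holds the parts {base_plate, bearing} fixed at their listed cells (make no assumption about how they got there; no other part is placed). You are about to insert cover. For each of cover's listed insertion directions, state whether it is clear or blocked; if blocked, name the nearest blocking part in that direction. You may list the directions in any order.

-x: nearest on ray is bearing@(0, 1) ⇒ blocked
-y: ray from cover(1, 1) has no placed part ⇒ clear
+y: nearest on ray is base_plate@(1, 3) ⇒ blocked

+y: blocked by base_plate; -x: blocked by bearing; -y: clear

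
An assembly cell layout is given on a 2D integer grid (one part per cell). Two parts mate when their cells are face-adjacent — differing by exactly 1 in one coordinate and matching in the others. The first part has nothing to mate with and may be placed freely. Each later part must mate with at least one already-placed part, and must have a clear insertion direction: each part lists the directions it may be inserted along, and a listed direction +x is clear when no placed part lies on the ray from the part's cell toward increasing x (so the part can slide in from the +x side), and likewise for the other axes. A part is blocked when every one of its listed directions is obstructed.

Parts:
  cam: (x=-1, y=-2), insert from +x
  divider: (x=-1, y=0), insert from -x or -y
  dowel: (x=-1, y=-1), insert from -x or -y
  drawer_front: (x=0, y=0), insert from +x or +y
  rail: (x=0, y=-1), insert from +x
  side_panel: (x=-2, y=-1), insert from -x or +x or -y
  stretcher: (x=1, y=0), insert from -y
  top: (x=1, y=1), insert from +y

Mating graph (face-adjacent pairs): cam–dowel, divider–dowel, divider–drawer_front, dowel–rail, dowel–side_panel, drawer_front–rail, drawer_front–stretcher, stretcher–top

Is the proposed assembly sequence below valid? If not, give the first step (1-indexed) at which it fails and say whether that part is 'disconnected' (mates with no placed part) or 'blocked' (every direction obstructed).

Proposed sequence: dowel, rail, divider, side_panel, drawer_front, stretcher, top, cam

Valid

1. dowel@(-1, -1) [-x clear] — {dowel}
2. rail@(0, -1) [+x clear] — {dowel, rail}
3. divider@(-1, 0) [-x clear] — {divider, dowel, rail}
4. side_panel@(-2, -1) [-x clear] — {divider, dowel, rail, side_panel}
5. drawer_front@(0, 0) [+x clear] — {divider, dowel, drawer_front, rail, side_panel}
6. stretcher@(1, 0) [-y clear] — {divider, dowel, drawer_front, rail, side_panel, stretcher}
7. top@(1, 1) [+y clear] — {divider, dowel, drawer_front, rail, side_panel, stretcher, top}
8. cam@(-1, -2) [+x clear] — {cam, divider, dowel, drawer_front, rail, side_panel, stretcher, top}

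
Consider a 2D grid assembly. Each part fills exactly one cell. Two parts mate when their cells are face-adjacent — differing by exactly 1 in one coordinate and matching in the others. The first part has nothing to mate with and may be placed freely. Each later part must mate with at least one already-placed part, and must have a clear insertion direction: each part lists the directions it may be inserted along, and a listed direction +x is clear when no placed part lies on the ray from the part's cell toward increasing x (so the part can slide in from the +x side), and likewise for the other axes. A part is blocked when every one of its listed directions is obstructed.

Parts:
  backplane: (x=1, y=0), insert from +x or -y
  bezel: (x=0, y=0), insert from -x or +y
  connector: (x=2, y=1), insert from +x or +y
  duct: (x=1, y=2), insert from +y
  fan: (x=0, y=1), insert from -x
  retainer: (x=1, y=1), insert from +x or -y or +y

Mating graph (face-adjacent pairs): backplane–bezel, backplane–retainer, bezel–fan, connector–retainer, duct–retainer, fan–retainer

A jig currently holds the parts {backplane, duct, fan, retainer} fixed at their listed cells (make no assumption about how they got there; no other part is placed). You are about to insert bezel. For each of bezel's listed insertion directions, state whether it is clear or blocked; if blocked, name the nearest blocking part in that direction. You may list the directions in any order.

-x: ray from bezel(0, 0) has no placed part ⇒ clear
+y: nearest on ray is fan@(0, 1) ⇒ blocked

+y: blocked by fan; -x: clear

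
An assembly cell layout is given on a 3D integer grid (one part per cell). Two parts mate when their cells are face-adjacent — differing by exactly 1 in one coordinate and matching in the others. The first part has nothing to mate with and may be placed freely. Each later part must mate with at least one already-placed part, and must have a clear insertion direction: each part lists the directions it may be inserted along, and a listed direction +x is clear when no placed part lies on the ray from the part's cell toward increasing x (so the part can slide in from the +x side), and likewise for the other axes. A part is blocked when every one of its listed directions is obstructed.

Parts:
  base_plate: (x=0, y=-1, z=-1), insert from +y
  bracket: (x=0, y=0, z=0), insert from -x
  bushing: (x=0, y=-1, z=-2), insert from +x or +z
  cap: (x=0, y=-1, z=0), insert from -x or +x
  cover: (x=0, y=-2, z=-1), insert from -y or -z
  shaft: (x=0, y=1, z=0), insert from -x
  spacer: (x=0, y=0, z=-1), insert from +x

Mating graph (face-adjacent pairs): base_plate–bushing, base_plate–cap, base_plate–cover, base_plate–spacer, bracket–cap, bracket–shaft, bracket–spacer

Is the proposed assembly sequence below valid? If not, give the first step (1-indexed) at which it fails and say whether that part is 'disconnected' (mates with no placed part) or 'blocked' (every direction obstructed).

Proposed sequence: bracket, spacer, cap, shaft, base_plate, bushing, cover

1. bracket@(0, 0, 0) [-x clear] — {bracket}
2. spacer@(0, 0, -1) [+x clear] — {bracket, spacer}
3. cap@(0, -1, 0) [-x clear] — {bracket, cap, spacer}
4. shaft@(0, 1, 0) [-x clear] — {bracket, cap, shaft, spacer}
5. base_plate@(0, -1, -1) — +y all obstructed ⇒ blocked

Invalid at step 5 (blocked)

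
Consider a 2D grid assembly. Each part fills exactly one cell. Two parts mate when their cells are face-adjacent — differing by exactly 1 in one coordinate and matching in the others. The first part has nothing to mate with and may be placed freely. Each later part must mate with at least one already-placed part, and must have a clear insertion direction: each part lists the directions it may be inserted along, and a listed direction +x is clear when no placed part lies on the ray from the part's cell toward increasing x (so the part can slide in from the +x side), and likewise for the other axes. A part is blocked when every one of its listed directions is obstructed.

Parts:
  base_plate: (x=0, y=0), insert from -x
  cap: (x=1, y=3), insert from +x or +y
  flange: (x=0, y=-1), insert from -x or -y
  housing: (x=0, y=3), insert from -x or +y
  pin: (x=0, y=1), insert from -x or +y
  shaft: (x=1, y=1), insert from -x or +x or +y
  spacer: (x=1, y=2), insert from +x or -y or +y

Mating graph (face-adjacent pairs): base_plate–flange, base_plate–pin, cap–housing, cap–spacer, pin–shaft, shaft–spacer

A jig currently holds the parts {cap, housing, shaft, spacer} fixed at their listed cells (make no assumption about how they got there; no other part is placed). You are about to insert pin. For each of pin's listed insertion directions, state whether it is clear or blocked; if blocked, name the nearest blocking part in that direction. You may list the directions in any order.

-x: ray from pin(0, 1) has no placed part ⇒ clear
+y: nearest on ray is housing@(0, 3) ⇒ blocked

+y: blocked by housing; -x: clear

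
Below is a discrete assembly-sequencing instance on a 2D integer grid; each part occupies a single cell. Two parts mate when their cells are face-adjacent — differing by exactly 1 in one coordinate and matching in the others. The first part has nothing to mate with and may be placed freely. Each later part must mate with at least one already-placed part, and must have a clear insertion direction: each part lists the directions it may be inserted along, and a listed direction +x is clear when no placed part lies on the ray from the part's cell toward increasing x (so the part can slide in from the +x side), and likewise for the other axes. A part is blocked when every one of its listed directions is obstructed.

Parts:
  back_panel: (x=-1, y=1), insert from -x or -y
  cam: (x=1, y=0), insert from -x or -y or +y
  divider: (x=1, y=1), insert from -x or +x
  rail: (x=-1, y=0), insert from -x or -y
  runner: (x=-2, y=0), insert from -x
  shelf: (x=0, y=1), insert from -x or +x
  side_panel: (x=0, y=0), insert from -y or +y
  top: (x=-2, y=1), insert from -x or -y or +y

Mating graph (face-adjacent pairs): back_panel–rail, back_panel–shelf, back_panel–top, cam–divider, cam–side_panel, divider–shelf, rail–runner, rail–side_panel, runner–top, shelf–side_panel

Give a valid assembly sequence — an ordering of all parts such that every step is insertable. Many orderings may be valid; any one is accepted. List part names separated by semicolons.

1. top@(-2, 1) [-x clear] — {top}
2. back_panel@(-1, 1) [-y clear] — {back_panel, top}
3. runner@(-2, 0) [-x clear] — {back_panel, runner, top}
4. rail@(-1, 0) [-y clear] — {back_panel, rail, runner, top}
5. side_panel@(0, 0) [-y clear] — {back_panel, rail, runner, side_panel, top}
6. cam@(1, 0) [-y clear] — {back_panel, cam, rail, runner, side_panel, top}
7. shelf@(0, 1) [+x clear] — {back_panel, cam, rail, runner, shelf, side_panel, top}
8. divider@(1, 1) [+x clear] — {back_panel, cam, divider, rail, runner, shelf, side_panel, top}

top; back_panel; runner; rail; side_panel; cam; shelf; divider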